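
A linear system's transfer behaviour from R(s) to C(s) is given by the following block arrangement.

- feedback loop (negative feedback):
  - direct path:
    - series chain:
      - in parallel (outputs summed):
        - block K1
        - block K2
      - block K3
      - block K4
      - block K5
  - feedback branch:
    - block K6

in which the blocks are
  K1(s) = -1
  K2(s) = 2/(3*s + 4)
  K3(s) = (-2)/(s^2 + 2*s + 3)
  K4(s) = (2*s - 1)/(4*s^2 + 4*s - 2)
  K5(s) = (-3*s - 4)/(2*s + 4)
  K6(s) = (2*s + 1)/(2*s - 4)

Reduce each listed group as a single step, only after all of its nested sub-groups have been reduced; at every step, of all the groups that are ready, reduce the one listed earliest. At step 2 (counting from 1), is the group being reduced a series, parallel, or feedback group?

Step 1 - sum the parallel branches K1, K2
Step 2 - multiply (K1+K2), K3, K4, K5 (series)
Step 3 - apply the feedback formula to ((K1+K2)*K3*K4*K5), K6
At step 2 the group reduced is series.

Therefore the answer is series.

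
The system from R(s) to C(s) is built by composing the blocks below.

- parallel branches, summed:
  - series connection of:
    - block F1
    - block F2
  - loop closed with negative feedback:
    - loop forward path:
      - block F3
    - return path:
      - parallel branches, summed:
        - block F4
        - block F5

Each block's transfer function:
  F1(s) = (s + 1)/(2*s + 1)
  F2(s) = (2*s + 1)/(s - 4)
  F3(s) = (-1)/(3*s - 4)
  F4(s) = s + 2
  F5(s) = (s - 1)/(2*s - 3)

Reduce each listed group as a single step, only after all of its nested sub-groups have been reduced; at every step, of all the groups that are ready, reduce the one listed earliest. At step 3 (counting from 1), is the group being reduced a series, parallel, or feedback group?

The answer is feedback.

Reasoning:
1. reduce the series chain F1, F2
2. sum the parallel branches F4, F5
3. collapse the loop (F3 forward, (F4+F5) return)
4. reduce the parallel group (F1*F2), [F3/(1+F3*(F4+F5))]
Step 3: feedback.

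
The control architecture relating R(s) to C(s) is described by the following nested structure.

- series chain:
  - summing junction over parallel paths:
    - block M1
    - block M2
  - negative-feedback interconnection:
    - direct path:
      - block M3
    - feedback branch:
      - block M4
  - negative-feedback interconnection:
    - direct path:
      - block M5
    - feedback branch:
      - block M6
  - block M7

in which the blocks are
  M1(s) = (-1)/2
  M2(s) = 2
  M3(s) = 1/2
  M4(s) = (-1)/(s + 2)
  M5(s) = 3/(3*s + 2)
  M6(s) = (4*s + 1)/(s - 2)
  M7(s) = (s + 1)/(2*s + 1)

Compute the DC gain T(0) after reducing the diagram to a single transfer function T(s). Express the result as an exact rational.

Answer: 6

Working:
1. add M1, M2 (parallel) gives 3/2
2. close the feedback loop around M3, M4 gives (s + 2)/(2*s + 3)
3. reduce the feedback loop with forward M5 and return M6 gives (3*s - 6)/(3*s^2 + 8*s - 1)
4. reduce the series chain (M1+M2), [M3/(1+M3*M4)], [M5/(1+M5*M6)], M7 gives (9*s^3 + 9*s^2 - 36*s - 36)/(24*s^4 + 112*s^3 + 138*s^2 + 32*s - 6)
The step-4 result is T(s). Setting s = 0: T(0) = -36/(-6) = 6.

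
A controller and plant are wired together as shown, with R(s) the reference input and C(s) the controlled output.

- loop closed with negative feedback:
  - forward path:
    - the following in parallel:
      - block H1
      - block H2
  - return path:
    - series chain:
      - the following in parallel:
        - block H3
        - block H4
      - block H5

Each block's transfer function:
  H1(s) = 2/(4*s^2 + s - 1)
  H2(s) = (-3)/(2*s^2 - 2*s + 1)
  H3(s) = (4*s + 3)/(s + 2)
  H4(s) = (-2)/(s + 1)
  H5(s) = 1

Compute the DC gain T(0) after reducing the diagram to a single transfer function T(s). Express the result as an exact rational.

1. combine H1, H2 in parallel = (-8*s^2 - 7*s + 5)/(8*s^4 - 6*s^3 + 3*s - 1)
2. add H3, H4 (parallel) = (4*s^2 + 5*s - 1)/(s^2 + 3*s + 2)
3. series reduction of (H3+H4), H5 = (4*s^2 + 5*s - 1)/(s^2 + 3*s + 2)
4. feedback reduction of (H1+H2), ((H3+H4)*H5) = (-8*s^4 - 31*s^3 - 32*s^2 + s + 10)/(8*s^6 + 18*s^5 - 34*s^4 - 77*s^3 + s^2 + 35*s - 7)
DC gain: substitute s = 0 into T(s) from step 4: T(0) = 10/(-7) = -10/7.

Answer: -10/7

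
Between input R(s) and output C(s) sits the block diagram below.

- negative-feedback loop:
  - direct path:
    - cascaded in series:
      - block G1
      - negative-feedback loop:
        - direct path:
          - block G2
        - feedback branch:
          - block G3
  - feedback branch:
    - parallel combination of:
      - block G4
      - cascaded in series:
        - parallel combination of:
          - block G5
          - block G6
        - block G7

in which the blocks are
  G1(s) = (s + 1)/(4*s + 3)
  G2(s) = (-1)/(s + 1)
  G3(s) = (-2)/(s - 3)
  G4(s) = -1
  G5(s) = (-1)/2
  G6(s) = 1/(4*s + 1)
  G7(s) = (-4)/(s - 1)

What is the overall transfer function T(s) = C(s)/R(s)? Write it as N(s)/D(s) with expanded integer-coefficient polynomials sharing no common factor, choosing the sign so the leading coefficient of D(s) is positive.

First reduce the diagram to T(s).

[1] close the feedback loop around G2, G3, giving (3 - s)/(s^2 - 2*s - 1)
[2] multiply G1, [G2/(1+G2*G3)] (series), giving (-s^2 + 2*s + 3)/(4*s^3 - 5*s^2 - 10*s - 3)
[3] add G5, G6 (parallel), giving (1 - 4*s)/(8*s + 2)
[4] multiply (G5+G6), G7 (series), giving (8*s - 2)/(4*s^2 - 3*s - 1)
[5] reduce the parallel group G4, ((G5+G6)*G7), giving (-4*s^2 + 11*s - 1)/(4*s^2 - 3*s - 1)
[6] close the feedback loop around (G1*[G2/(1+G2*G3)]), (G4+((G5+G6)*G7)), giving the overall T(s)

Answer: (-4*s^4 + 11*s^3 + 7*s^2 - 11*s - 3)/(16*s^5 - 28*s^4 - 48*s^3 + 34*s^2 + 50*s)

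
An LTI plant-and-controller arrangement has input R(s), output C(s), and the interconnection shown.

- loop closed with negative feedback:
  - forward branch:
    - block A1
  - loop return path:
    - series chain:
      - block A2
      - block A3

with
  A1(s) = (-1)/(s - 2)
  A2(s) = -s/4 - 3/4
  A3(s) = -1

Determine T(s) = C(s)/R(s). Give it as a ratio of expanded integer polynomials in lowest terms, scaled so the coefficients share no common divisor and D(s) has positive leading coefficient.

[1] multiply A2, A3 (series), giving s/4 + 3/4
[2] collapse the loop (A1 forward, (A2*A3) return), which is the overall transfer function T(s) = C(s)/R(s) in lowest terms

Final answer: (-4)/(3*s - 11)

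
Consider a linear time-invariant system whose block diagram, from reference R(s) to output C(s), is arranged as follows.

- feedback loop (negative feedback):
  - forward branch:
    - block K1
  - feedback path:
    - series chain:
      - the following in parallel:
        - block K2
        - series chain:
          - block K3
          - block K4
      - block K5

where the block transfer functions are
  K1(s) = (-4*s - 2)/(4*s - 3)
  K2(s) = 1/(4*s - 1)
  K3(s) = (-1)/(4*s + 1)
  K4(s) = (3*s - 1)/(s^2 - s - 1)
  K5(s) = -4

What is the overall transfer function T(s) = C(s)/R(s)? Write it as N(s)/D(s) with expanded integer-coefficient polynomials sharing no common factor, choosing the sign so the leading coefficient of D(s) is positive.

Answer: (-64*s^5 + 32*s^4 + 100*s^3 + 30*s^2 - 6*s - 2)/(64*s^5 - 48*s^4 - 228*s^3 - 33*s^2 - 15*s - 19)

Working:
[1] combine K3, K4 in series, giving (1 - 3*s)/(4*s^3 - 3*s^2 - 5*s - 1)
[2] add K2, (K3*K4) (parallel), giving (4*s^3 - 15*s^2 + 2*s - 2)/(16*s^4 - 16*s^3 - 17*s^2 + s + 1)
[3] series reduction of (K2+(K3*K4)), K5, giving (-16*s^3 + 60*s^2 - 8*s + 8)/(16*s^4 - 16*s^3 - 17*s^2 + s + 1)
[4] feedback reduction of K1, ((K2+(K3*K4))*K5) - this is the overall T(s), already in the required normalized form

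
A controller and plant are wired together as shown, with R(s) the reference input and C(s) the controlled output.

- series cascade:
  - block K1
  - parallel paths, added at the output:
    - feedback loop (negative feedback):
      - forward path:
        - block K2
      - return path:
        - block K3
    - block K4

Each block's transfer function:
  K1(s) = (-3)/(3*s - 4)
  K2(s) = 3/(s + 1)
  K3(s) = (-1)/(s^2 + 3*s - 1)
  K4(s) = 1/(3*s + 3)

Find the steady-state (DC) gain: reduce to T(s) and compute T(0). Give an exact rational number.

Answer: 13/16

Working:
Step 1: apply the feedback formula to K2, K3 gives (3*s^2 + 9*s - 3)/(s^3 + 4*s^2 + 2*s - 4)
Step 2: parallel reduction of [K2/(1+K2*K3)], K4 gives (10*s^3 + 40*s^2 + 20*s - 13)/(3*s^4 + 15*s^3 + 18*s^2 - 6*s - 12)
Step 3: reduce the series chain K1, ([K2/(1+K2*K3)]+K4) gives (-10*s^3 - 40*s^2 - 20*s + 13)/(3*s^5 + 11*s^4 - 2*s^3 - 30*s^2 - 4*s + 16)
The step-3 result is T(s). Setting s = 0: T(0) = 13/16.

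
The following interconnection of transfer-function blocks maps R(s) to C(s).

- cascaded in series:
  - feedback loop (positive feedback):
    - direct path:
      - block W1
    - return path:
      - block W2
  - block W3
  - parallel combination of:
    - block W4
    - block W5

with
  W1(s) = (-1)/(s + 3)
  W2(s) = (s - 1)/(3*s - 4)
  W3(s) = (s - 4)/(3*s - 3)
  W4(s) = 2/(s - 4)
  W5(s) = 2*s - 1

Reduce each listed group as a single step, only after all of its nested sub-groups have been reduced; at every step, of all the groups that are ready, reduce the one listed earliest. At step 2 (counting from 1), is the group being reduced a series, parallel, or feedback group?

Reducing step by step:

1. collapse the loop (W1 forward, W2 return)
2. add W4, W5 (parallel)
3. reduce the series chain [W1/(1-W1*W2)], W3, (W4+W5)
The group at step 2 is a parallel group.

Answer: parallel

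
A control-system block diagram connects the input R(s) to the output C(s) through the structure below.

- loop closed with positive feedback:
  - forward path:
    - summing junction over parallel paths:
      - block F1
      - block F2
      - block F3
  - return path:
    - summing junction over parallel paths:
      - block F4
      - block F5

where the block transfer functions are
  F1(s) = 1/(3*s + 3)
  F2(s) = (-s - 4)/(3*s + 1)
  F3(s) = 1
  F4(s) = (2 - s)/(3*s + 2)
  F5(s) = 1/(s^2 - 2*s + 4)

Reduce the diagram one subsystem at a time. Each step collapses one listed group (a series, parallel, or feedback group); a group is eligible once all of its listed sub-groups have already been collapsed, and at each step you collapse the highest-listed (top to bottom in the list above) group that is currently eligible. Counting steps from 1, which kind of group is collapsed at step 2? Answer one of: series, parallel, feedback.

Step 1. reduce the parallel group F1, F2, F3
Step 2. sum the parallel branches F4, F5
Step 3. reduce the feedback loop with forward (F1+F2+F3) and return (F4+F5)
The group at step 2 is a parallel group.

Answer: parallel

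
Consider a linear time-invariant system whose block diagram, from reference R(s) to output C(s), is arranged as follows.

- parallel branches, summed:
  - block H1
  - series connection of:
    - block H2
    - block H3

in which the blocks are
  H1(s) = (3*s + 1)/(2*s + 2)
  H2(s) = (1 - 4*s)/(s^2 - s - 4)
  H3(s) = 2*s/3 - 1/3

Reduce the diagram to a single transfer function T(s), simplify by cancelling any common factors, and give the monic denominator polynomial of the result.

First reduce the diagram to T(s).

Step 1 - combine H2, H3 in series, giving (-8*s^2 + 6*s - 1)/(3*s^2 - 3*s - 12)
Step 2 - combine H1, (H2*H3) in parallel, giving (-7*s^3 - 10*s^2 - 29*s - 14)/(6*s^3 - 30*s - 24)
Step 2 gives the fully reduced T(s), with no common factor left to cancel. The denominator's leading coefficient is 6, so divide each of its coefficients by 6 to get the monic form.

Answer: s^3 - 5*s - 4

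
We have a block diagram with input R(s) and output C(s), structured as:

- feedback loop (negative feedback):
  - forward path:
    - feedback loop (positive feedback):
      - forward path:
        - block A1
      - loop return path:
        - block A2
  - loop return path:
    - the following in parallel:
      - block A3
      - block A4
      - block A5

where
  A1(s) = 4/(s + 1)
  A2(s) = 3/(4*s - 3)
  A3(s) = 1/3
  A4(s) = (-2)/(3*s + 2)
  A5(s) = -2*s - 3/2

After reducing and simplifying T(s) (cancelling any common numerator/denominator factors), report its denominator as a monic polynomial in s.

Step 1 - apply the feedback formula to A1, A2, giving (16*s - 12)/(4*s^2 + s - 15)
Step 2 - sum the parallel branches A3, A4, A5, giving (-36*s^2 - 45*s - 26)/(18*s + 12)
Step 3 - reduce the feedback loop with forward [A1/(1-A1*A2)] and return (A3+A4+A5), giving (-144*s^2 + 12*s + 72)/(252*s^3 + 111*s^2 + 67*s - 66)
That last expression is T(s), already simplified. Scaling its denominator by 1/252 (the reciprocal of the leading coefficient) yields the monic denominator.

Hence the answer: s^3 + 37*s^2/84 + 67*s/252 - 11/42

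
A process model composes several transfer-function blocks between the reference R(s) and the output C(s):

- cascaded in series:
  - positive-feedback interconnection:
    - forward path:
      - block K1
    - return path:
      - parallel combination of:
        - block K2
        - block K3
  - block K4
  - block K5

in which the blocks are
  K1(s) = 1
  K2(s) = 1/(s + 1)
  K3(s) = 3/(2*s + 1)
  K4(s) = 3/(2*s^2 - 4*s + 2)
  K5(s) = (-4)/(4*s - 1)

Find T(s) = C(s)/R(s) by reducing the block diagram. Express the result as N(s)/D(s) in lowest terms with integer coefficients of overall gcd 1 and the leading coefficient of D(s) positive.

Answer: (-12*s^2 - 18*s - 6)/(8*s^5 - 26*s^4 + 18*s^3 + 13*s^2 - 16*s + 3)

Working:
Step 1 - combine K2, K3 in parallel, giving (5*s + 4)/(2*s^2 + 3*s + 1)
Step 2 - collapse the loop (K1 forward, (K2+K3) return), giving (2*s^2 + 3*s + 1)/(2*s^2 - 2*s - 3)
Step 3 - reduce the series chain [K1/(1-K1*(K2+K3))], K4, K5, giving the overall T(s)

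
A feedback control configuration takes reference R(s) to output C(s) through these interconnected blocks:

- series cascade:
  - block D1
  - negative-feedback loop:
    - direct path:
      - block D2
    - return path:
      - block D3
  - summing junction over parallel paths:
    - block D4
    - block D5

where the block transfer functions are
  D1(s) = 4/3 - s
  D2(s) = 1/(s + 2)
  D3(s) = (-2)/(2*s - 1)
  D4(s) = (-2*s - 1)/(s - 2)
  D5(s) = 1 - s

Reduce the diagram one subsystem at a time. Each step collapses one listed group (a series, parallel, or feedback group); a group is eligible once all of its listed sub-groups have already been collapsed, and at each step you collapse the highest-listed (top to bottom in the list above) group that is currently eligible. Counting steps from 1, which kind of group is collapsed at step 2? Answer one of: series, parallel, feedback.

Reducing step by step:

[1] collapse the loop (D2 forward, D3 return)
[2] add D4, D5 (parallel)
[3] reduce the series chain D1, [D2/(1+D2*D3)], (D4+D5)
The group at step 2 is a parallel group.

Answer: parallel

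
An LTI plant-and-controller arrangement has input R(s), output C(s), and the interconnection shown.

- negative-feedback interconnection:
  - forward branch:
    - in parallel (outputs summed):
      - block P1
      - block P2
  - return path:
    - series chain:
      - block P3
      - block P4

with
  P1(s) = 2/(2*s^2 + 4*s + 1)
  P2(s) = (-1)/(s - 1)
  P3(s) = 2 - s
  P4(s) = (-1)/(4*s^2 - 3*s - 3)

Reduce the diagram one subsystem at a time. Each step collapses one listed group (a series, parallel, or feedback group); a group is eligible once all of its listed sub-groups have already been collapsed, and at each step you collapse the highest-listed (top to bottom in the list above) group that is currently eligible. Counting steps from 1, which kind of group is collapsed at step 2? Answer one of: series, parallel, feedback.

1. add P1, P2 (parallel)
2. reduce the series chain P3, P4
3. apply the feedback formula to (P1+P2), (P3*P4)
The group at step 2 is a series group.

Therefore the answer is series.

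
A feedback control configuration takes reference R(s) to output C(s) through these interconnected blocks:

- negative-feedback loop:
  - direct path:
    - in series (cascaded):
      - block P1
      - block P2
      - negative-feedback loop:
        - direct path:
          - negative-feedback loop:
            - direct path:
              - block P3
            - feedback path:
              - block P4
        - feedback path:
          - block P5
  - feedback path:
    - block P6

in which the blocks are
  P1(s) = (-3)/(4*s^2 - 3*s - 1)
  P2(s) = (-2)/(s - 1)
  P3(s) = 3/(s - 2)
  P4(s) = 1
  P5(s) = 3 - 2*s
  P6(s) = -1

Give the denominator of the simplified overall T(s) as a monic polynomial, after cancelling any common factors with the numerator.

First reduce the diagram to T(s).

(1) apply the feedback formula to P3, P4: 3/(s + 1)
(2) apply the feedback formula to [P3/(1+P3*P4)], P5: (-3)/(5*s - 10)
(3) cascade P1, P2, [[P3/(1+P3*P4)]/(1+[P3/(1+P3*P4)]*P5)]: (-18)/(20*s^4 - 75*s^3 + 80*s^2 - 15*s - 10)
(4) reduce the feedback loop with forward (P1*P2*[[P3/(1+P3*P4)]/(1+[P3/(1+P3*P4)]*P5)]) and return P6: (-18)/(20*s^4 - 75*s^3 + 80*s^2 - 15*s + 8)
That last expression is T(s), already simplified. Scaling its denominator by 1/20 (the reciprocal of the leading coefficient) yields the monic denominator.

Answer: s^4 - 15*s^3/4 + 4*s^2 - 3*s/4 + 2/5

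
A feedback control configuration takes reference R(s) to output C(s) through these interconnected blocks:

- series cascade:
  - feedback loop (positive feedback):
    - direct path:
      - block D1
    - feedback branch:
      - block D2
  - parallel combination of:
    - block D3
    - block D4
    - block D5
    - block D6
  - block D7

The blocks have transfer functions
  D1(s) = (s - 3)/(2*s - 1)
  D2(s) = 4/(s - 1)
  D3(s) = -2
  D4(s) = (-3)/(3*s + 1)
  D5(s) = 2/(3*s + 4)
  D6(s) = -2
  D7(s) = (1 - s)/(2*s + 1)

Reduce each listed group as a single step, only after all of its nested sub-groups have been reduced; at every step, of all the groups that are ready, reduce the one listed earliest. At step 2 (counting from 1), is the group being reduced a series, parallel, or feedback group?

Reducing step by step:

Step 1. close the feedback loop around D1, D2
Step 2. parallel reduction of D3, D4, D5, D6
Step 3. reduce the series chain [D1/(1-D1*D2)], (D3+D4+D5+D6), D7
So the answer for step 2 is parallel.

Answer: parallel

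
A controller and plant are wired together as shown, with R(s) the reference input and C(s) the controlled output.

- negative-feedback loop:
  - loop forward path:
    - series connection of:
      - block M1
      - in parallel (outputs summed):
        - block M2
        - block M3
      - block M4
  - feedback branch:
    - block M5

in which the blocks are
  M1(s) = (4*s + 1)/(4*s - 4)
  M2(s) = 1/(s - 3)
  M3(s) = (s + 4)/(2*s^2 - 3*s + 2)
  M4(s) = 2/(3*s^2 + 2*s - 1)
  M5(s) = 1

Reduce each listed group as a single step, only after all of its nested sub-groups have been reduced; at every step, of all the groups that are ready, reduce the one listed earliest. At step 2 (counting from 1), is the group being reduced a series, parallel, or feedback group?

The answer is series.

Reasoning:
(1) sum the parallel branches M2, M3
(2) reduce the series chain M1, (M2+M3), M4
(3) reduce the feedback loop with forward (M1*(M2+M3)*M4) and return M5
The group at step 2 is a series group.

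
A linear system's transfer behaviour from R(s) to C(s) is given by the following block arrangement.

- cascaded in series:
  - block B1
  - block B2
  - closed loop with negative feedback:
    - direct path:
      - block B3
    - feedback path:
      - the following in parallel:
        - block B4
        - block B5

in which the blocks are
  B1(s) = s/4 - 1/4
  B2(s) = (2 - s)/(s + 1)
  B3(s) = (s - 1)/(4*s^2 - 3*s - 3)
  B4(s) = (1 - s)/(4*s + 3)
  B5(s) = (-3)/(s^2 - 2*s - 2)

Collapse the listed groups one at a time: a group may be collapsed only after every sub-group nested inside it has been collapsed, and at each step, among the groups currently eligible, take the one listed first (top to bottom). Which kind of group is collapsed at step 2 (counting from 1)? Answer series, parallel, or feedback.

Step 1. add B4, B5 (parallel)
Step 2. close the feedback loop around B3, (B4+B5)
Step 3. combine B1, B2, [B3/(1+B3*(B4+B5))] in series
Step 2 collapses a feedback group.

Answer: feedback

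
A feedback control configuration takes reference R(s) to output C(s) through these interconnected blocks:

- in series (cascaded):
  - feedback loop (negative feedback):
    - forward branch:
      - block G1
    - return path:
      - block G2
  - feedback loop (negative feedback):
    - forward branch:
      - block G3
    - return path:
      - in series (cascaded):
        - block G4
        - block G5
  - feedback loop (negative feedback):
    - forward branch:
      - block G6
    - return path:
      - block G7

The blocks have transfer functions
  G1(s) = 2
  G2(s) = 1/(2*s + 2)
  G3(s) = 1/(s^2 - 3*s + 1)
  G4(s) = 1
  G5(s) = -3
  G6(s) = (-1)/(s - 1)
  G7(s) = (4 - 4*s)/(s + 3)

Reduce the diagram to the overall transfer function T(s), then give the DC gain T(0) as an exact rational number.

1. collapse the loop (G1 forward, G2 return) gives (2*s + 2)/(s + 2)
2. multiply G4, G5 (series) gives -3
3. reduce the feedback loop with forward G3 and return (G4*G5) gives 1/(s^2 - 3*s - 2)
4. close the feedback loop around G6, G7 gives (-s - 3)/(s^2 + 6*s - 7)
5. combine [G1/(1+G1*G2)], [G3/(1+G3*(G4*G5))], [G6/(1+G6*G7)] in series gives (-2*s^2 - 8*s - 6)/(s^5 + 5*s^4 - 21*s^3 - 45*s^2 + 32*s + 28)
Evaluating the step-5 result (the overall T(s)) at s = 0 gives T(0) = -6/28 = -3/14.

Answer: -3/14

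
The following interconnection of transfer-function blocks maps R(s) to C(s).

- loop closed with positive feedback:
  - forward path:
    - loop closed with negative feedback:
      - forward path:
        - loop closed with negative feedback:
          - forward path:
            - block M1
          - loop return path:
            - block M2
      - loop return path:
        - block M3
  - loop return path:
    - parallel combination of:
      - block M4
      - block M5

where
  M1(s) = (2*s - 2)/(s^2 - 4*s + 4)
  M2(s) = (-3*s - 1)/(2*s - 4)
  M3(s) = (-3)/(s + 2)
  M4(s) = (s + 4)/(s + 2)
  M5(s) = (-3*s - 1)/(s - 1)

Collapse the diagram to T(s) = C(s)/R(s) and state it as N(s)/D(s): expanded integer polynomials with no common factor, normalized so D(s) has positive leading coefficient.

Reducing step by step:

(1) close the feedback loop around M1, M2 -> (2*s^2 - 6*s + 4)/(s^3 - 9*s^2 + 14*s - 7)
(2) apply the feedback formula to [M1/(1+M1*M2)], M3 -> (2*s^3 - 2*s^2 - 8*s + 8)/(s^4 - 7*s^3 - 10*s^2 + 39*s - 26)
(3) combine M4, M5 in parallel -> (-2*s^2 - 4*s - 6)/(s^2 + s - 2)
(4) close the feedback loop around [[M1/(1+M1*M2)]/(1+[M1/(1+M1*M2)]*M3)], (M4+M5) - this is the overall T(s), already in the required normalized form

Answer: (2*s^3 - 2*s^2 - 8*s + 8)/(s^4 - 3*s^3 - 10*s^2 + 35*s - 50)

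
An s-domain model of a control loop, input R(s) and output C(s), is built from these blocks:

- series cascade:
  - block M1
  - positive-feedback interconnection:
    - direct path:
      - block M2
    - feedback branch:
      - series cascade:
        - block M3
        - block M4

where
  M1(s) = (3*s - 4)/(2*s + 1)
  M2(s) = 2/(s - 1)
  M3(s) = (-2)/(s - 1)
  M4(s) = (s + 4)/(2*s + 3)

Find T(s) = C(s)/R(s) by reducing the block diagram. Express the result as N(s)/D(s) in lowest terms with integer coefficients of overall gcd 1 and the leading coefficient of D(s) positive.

(1) multiply M3, M4 (series) gives (-2*s - 8)/(2*s^2 + s - 3)
(2) reduce the feedback loop with forward M2 and return (M3*M4) gives (4*s^2 + 2*s - 6)/(2*s^3 - s^2 + 19)
(3) series reduction of M1, [M2/(1-M2*(M3*M4))]; the result is T(s) itself (integer coefficients, no common factor, positive leading denominator coefficient)

Final answer: (12*s^3 - 10*s^2 - 26*s + 24)/(4*s^4 - s^2 + 38*s + 19)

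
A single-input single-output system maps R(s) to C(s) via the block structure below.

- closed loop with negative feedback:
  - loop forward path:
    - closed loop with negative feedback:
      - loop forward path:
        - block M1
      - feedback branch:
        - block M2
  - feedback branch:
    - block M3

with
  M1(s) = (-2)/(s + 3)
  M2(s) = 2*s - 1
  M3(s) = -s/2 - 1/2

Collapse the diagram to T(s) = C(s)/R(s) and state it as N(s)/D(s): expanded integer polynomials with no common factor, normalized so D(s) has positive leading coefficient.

[1] close the feedback loop around M1, M2 gives 2/(3*s - 5)
[2] collapse the loop ([M1/(1+M1*M2)] forward, M3 return), which is the overall transfer function T(s) = C(s)/R(s) in lowest terms

Therefore the answer is 1/(s - 3).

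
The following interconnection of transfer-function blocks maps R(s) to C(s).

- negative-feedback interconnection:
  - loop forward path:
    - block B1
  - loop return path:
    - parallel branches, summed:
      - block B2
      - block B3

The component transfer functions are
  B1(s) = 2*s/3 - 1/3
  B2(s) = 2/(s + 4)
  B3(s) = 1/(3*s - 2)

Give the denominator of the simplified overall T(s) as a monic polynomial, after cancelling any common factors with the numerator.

Reducing step by step:

Step 1: add B2, B3 (parallel) = (7*s)/(3*s^2 + 10*s - 8)
Step 2: feedback reduction of B1, (B2+B3) = (6*s^3 + 17*s^2 - 26*s + 8)/(23*s^2 + 23*s - 24)
That last expression is T(s), already simplified. Scaling its denominator by 1/23 (the reciprocal of the leading coefficient) yields the monic denominator.

Answer: s^2 + s - 24/23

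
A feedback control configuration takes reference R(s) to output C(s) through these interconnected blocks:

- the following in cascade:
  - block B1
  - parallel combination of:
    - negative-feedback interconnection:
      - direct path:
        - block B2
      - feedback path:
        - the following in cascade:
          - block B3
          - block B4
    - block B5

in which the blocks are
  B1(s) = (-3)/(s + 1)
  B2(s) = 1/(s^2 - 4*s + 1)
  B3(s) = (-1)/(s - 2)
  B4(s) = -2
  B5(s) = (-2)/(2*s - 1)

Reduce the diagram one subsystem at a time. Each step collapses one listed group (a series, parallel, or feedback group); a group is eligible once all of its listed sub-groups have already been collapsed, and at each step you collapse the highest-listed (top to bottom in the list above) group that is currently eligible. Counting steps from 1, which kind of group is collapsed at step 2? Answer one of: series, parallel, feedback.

Reducing step by step:

Step 1. combine B3, B4 in series
Step 2. reduce the feedback loop with forward B2 and return (B3*B4)
Step 3. reduce the parallel group [B2/(1+B2*(B3*B4))], B5
Step 4. combine B1, ([B2/(1+B2*(B3*B4))]+B5) in series
The group at step 2 is a feedback group.

Answer: feedback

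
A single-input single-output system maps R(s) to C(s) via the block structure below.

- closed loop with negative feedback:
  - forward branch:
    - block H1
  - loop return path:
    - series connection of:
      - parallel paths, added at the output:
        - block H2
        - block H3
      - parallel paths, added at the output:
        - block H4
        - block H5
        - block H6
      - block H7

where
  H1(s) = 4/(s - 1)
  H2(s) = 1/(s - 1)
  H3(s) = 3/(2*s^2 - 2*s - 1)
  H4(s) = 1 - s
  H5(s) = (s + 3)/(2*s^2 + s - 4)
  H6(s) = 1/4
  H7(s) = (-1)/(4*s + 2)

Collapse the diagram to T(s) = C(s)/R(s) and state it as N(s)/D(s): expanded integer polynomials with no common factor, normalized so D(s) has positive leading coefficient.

First reduce the diagram to T(s).

[1] reduce the parallel group H2, H3 -> (2*s^2 + s - 4)/(2*s^3 - 4*s^2 + s + 1)
[2] parallel reduction of H4, H5, H6 -> (-8*s^3 + 6*s^2 + 25*s - 8)/(8*s^2 + 4*s - 16)
[3] combine (H2+H3), (H4+H5+H6), H7 in series -> (8*s^3 - 6*s^2 - 25*s + 8)/(32*s^4 - 48*s^3 - 16*s^2 + 24*s + 8)
[4] reduce the feedback loop with forward H1 and return ((H2+H3)*(H4+H5+H6)*H7), which is the overall transfer function T(s) = C(s)/R(s) in lowest terms

Answer: (32*s^4 - 48*s^3 - 16*s^2 + 24*s + 8)/(8*s^5 - 20*s^4 + 16*s^3 + 4*s^2 - 29*s + 6)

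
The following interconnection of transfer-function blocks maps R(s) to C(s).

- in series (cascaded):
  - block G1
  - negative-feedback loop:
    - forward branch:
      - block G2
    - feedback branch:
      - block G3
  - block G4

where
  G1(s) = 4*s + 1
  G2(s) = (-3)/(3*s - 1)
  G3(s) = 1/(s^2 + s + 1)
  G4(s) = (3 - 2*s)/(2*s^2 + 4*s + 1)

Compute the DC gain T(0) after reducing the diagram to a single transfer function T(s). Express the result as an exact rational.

Step 1 - feedback reduction of G2, G3 gives (-3*s^2 - 3*s - 3)/(3*s^3 + 2*s^2 + 2*s - 4)
Step 2 - combine G1, [G2/(1+G2*G3)], G4 in series gives (24*s^4 - 6*s^3 - 15*s^2 - 39*s - 9)/(6*s^5 + 16*s^4 + 15*s^3 + 2*s^2 - 14*s - 4)
That last expression is T(s); at s = 0 only the constant terms survive, so T(0) = -9/(-4) = 9/4.

Final answer: 9/4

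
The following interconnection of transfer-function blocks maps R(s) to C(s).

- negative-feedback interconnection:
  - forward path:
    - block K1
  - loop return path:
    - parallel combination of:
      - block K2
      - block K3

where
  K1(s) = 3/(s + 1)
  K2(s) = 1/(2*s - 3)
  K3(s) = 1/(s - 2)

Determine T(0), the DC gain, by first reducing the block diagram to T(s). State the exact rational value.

Reducing step by step:

(1) combine K2, K3 in parallel -> (3*s - 5)/(2*s^2 - 7*s + 6)
(2) apply the feedback formula to K1, (K2+K3) -> (6*s^2 - 21*s + 18)/(2*s^3 - 5*s^2 + 8*s - 9)
Step 2 gives the overall T(s). Then T(0) = 18/(-9) = -2.

Answer: -2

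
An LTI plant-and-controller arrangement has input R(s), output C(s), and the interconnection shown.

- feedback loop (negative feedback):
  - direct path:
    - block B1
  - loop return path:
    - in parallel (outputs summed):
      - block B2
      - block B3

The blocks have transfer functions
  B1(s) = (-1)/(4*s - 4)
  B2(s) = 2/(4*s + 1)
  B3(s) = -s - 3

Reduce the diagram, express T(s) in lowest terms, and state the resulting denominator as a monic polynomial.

Step 1. parallel reduction of B2, B3, giving (-4*s^2 - 13*s - 1)/(4*s + 1)
Step 2. apply the feedback formula to B1, (B2+B3), giving (-4*s - 1)/(20*s^2 + s - 3)
No further cancellation is possible in the step-2 result, so that is T(s). Its denominator becomes monic after dividing by the leading coefficient 20.

Therefore the answer is s^2 + s/20 - 3/20.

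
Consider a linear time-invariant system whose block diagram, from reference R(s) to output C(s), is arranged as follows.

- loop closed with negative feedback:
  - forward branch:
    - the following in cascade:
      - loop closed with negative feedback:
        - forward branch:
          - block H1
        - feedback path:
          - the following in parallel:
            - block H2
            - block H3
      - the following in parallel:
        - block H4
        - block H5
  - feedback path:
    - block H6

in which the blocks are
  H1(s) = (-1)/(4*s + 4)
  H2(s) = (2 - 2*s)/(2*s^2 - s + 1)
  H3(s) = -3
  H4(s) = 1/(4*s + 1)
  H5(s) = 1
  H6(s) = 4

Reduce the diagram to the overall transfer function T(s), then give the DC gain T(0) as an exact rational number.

The answer is 2/3.

Reasoning:
Step 1 - sum the parallel branches H2, H3 gives (-6*s^2 + s - 1)/(2*s^2 - s + 1)
Step 2 - collapse the loop (H1 forward, (H2+H3) return) gives (-2*s^2 + s - 1)/(8*s^3 + 10*s^2 - s + 5)
Step 3 - add H4, H5 (parallel) gives (4*s + 2)/(4*s + 1)
Step 4 - multiply [H1/(1+H1*(H2+H3))], (H4+H5) (series) gives (-8*s^3 - 2*s - 2)/(32*s^4 + 48*s^3 + 6*s^2 + 19*s + 5)
Step 5 - close the feedback loop around ([H1/(1+H1*(H2+H3))]*(H4+H5)), H6 gives (-8*s^3 - 2*s - 2)/(32*s^4 + 16*s^3 + 6*s^2 + 11*s - 3)
DC gain: substitute s = 0 into T(s) from step 5: T(0) = -2/(-3) = 2/3.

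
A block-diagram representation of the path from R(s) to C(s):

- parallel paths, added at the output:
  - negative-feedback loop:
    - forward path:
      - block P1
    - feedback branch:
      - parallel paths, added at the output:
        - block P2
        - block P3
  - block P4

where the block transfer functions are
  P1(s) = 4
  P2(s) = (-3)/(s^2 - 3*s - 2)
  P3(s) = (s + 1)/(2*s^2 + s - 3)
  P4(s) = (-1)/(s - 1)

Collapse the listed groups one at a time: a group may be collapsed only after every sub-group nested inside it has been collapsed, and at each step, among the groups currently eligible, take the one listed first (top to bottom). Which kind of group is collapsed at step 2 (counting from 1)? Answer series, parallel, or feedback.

Reducing step by step:

(1) sum the parallel branches P2, P3
(2) close the feedback loop around P1, (P2+P3)
(3) reduce the parallel group [P1/(1+P1*(P2+P3))], P4
Step 2: feedback.

Answer: feedback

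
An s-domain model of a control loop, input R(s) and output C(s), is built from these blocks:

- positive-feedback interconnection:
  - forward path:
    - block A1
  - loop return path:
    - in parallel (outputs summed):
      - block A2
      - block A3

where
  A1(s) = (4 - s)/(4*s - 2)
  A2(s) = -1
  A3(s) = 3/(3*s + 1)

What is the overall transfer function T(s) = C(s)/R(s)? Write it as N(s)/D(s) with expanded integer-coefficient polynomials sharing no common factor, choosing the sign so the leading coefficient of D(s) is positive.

Answer: (-3*s^2 + 11*s + 4)/(9*s^2 + 12*s - 10)

Working:
1. sum the parallel branches A2, A3 = (2 - 3*s)/(3*s + 1)
2. feedback reduction of A1, (A2+A3); the result is T(s) itself (integer coefficients, no common factor, positive leading denominator coefficient)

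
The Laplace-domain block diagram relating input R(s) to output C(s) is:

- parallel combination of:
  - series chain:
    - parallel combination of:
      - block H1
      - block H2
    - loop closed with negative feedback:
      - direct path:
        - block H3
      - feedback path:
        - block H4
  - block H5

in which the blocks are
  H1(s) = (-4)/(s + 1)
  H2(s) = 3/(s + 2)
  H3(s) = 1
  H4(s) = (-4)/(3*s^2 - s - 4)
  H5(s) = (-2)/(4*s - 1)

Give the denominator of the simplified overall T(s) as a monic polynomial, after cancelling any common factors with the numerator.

Answer: s^4 + 17*s^3/12 - 15*s^2/4 - 9*s/2 + 4/3

Working:
Step 1 - add H1, H2 (parallel) gives (-s - 5)/(s^2 + 3*s + 2)
Step 2 - apply the feedback formula to H3, H4 gives (3*s^2 - s - 4)/(3*s^2 - s - 8)
Step 3 - multiply (H1+H2), [H3/(1+H3*H4)] (series) gives (-3*s^2 - 11*s + 20)/(3*s^3 + 5*s^2 - 10*s - 16)
Step 4 - combine ((H1+H2)*[H3/(1+H3*H4)]), H5 in parallel gives (-18*s^3 - 51*s^2 + 111*s + 12)/(12*s^4 + 17*s^3 - 45*s^2 - 54*s + 16)
The result of step 4 is T(s) in lowest terms. Its denominator has leading coefficient 12; dividing the denominator through by 12 makes it monic.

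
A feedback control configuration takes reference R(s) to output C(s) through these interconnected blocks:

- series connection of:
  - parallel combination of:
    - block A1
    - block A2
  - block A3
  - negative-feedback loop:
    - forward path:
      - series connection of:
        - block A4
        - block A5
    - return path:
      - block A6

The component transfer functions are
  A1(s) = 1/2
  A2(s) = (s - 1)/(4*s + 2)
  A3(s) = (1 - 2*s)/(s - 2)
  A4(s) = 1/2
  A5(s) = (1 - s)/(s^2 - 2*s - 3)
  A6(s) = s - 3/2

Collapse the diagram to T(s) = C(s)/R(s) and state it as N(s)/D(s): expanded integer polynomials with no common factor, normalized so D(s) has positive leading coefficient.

Step 1: sum the parallel branches A1, A2 gives (3*s)/(4*s + 2)
Step 2: reduce the series chain A4, A5 gives (1 - s)/(2*s^2 - 4*s - 6)
Step 3: collapse the loop ((A4*A5) forward, A6 return) gives (2 - 2*s)/(2*s^2 - 3*s - 15)
Step 4: series reduction of (A1+A2), A3, [(A4*A5)/(1+(A4*A5)*A6)], which is the overall transfer function T(s) = C(s)/R(s) in lowest terms

Answer: (6*s^3 - 9*s^2 + 3*s)/(4*s^4 - 12*s^3 - 25*s^2 + 51*s + 30)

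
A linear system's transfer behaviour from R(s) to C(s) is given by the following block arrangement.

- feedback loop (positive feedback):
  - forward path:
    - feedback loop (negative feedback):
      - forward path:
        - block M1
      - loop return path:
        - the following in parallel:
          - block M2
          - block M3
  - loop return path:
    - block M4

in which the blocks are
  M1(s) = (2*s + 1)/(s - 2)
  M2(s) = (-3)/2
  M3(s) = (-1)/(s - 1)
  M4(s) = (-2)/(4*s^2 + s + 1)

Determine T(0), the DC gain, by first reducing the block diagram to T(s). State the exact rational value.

Step 1: sum the parallel branches M2, M3: (1 - 3*s)/(2*s - 2)
Step 2: feedback reduction of M1, (M2+M3): (-4*s^2 + 2*s + 2)/(4*s^2 + 7*s - 5)
Step 3: feedback reduction of [M1/(1+M1*(M2+M3))], M4: (-16*s^4 + 4*s^3 + 6*s^2 + 4*s + 2)/(16*s^4 + 32*s^3 - 17*s^2 + 6*s - 1)
Evaluating the step-3 result (the overall T(s)) at s = 0 gives T(0) = 2/(-1) = -2.

Therefore the answer is -2.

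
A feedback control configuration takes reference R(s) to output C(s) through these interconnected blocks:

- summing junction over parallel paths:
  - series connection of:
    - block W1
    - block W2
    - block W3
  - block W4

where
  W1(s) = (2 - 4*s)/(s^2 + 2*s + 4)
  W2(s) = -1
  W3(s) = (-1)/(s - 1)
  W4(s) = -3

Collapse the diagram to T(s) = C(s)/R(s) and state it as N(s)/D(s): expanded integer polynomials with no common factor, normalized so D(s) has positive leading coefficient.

Reducing step by step:

Step 1: multiply W1, W2, W3 (series); result (2 - 4*s)/(s^3 + s^2 + 2*s - 4)
Step 2: sum the parallel branches (W1*W2*W3), W4 - this is the overall T(s), already in the required normalized form

Answer: (-3*s^3 - 3*s^2 - 10*s + 14)/(s^3 + s^2 + 2*s - 4)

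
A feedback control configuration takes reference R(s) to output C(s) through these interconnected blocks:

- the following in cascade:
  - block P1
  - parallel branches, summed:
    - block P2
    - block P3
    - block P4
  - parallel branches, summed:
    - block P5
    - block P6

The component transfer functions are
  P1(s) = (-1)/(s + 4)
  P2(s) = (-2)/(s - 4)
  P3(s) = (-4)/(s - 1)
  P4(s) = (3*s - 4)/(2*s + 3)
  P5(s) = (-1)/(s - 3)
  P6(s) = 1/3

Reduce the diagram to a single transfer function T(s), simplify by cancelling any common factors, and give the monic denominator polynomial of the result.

[1] add P2, P3, P4 (parallel) -> (3*s^3 - 31*s^2 + 50*s + 38)/(2*s^3 - 7*s^2 - 7*s + 12)
[2] combine P5, P6 in parallel -> (s - 6)/(3*s - 9)
[3] multiply P1, (P2+P3+P4), (P5+P6) (series) -> (-3*s^4 + 49*s^3 - 236*s^2 + 262*s + 228)/(6*s^5 - 15*s^4 - 114*s^3 + 267*s^2 + 288*s - 432)
Step 3 gives the fully reduced T(s), with no common factor left to cancel. The denominator's leading coefficient is 6, so divide each of its coefficients by 6 to get the monic form.

Answer: s^5 - 5*s^4/2 - 19*s^3 + 89*s^2/2 + 48*s - 72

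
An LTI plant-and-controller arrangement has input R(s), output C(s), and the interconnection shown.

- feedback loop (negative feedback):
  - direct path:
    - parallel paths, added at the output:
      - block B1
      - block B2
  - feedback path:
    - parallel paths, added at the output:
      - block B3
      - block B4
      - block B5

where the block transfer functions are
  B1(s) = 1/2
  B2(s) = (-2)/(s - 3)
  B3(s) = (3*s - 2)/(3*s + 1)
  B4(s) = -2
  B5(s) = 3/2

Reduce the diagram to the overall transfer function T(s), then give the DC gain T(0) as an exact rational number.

(1) parallel reduction of B1, B2 gives (s - 7)/(2*s - 6)
(2) parallel reduction of B3, B4, B5 gives (3*s - 5)/(6*s + 2)
(3) reduce the feedback loop with forward (B1+B2) and return (B3+B4+B5) gives (6*s^2 - 40*s - 14)/(15*s^2 - 58*s + 23)
Step 3 gives the overall T(s). Then T(0) = -14/23.

Therefore the answer is -14/23.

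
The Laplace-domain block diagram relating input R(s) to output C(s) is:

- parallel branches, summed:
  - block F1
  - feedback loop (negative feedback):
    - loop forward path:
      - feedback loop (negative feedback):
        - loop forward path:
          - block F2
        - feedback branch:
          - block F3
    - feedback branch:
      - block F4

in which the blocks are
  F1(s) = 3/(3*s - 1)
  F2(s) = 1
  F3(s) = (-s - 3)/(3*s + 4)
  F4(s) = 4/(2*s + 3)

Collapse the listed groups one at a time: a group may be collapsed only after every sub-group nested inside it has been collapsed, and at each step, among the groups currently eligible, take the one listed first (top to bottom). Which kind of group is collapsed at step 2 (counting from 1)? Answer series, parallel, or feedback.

The answer is feedback.

Reasoning:
Step 1 - collapse the loop (F2 forward, F3 return)
Step 2 - collapse the loop ([F2/(1+F2*F3)] forward, F4 return)
Step 3 - sum the parallel branches F1, [[F2/(1+F2*F3)]/(1+[F2/(1+F2*F3)]*F4)]
The group at step 2 is a feedback group.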